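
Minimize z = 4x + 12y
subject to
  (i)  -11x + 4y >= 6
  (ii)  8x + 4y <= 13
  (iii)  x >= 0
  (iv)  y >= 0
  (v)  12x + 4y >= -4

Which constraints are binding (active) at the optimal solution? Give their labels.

Corner points and z = 4x + 12y:
  (7/19, 191/76) → z = 601/19
  (0, 3/2) → z = 18
  (0, 13/4) → z = 39

The minimum is at (0, 3/2). Substituting into each constraint, equality holds for (i) and (iii); the remaining constraints have slack.

(i) and (iii)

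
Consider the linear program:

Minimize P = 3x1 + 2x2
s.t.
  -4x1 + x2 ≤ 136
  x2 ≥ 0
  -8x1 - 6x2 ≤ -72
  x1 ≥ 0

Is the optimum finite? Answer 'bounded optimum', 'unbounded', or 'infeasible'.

bounded optimum

Feasible corners and P = 3x1 + 2x2:
  (0, 136) → P = 272
  (9, 0) → P = 27
  (0, 12) → P = 24
The feasible region has finitely many vertices and no improving ray; the minimum is 24 at (0, 12).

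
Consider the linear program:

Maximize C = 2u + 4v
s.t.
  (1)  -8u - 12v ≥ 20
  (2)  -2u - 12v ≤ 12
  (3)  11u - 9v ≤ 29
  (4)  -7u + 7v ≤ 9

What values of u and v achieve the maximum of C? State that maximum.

Vertices and C = 2u + 4v:
  (-4/3, -7/9) → C = -52/9
  (-62/35, -17/35) → C = -192/35
  (-96/49, -33/49) → C = -324/49

The optimum lies where -8u - 12v = 20 and -7u + 7v = 9.
Solving simultaneously gives u = -62/35, v = -17/35.

u = -62/35, v = -17/35, maximum C = -192/35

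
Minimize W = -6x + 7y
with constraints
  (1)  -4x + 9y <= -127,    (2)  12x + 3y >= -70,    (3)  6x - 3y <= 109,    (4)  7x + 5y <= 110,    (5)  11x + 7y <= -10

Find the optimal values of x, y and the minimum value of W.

Vertices and W = -6x + 7y:
  (-83/40, -451/30) → W = -5567/60
  (799/127, -1437/127) → W = -14853/127
  (13/6, -32) → W = -237
  (733/75, -1259/75) → W = -13211/75

The binding constraints are 12x + 3y = -70 and 6x - 3y = 109.
Solving simultaneously gives x = 13/6, y = -32.

x = 13/6, y = -32, minimum W = -237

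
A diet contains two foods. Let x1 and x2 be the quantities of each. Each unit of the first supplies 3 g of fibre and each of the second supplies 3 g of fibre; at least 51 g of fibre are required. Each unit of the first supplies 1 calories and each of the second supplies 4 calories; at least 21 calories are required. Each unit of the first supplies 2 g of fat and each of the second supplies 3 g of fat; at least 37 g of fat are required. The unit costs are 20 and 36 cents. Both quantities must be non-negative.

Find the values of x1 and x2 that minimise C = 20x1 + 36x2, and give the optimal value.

x1 = 17, x2 = 1, minimum C = 376

Extreme points and C = 20x1 + 36x2:
  (0, 17) → C = 612
  (21, 0) → C = 420
  (14, 3) → C = 388
  (17, 1) → C = 376
The feasible region is unbounded (it extends along (0, 1), (1, 0)), but C strictly increases along every unbounded feasible direction, so there is no improving ray and the minimum is attained at a vertex.

The binding constraints are x1 + 4x2 = 21 and 2x1 + 3x2 = 37.
Solving simultaneously gives x1 = 17, x2 = 1.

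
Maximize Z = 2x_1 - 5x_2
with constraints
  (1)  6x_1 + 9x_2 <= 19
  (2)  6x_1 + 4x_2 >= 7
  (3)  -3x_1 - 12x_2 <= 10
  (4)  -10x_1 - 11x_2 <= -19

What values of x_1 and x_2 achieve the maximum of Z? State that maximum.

Corner points and Z = 2x_1 - 5x_2:
  (-13/30, 12/5) → Z = -193/15
  (106/15, -13/5) → Z = 407/15
  (1/26, 22/13) → Z = -109/13
  (338/87, -157/87) → Z = 487/29

At the optimal vertex, 6x_1 + 9x_2 = 19 and -3x_1 - 12x_2 = 10.
Solving simultaneously gives x_1 = 106/15, x_2 = -13/5.

x_1 = 106/15, x_2 = -13/5, maximum Z = 407/15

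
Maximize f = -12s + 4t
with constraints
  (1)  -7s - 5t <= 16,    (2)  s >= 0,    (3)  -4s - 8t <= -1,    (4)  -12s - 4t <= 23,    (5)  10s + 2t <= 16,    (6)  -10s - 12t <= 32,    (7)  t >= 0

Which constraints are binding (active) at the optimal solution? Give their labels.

Corner points and f = -12s + 4t:
  (0, 1/8) → f = 1/2
  (0, 8) → f = 32
  (1/4, 0) → f = -3
  (8/5, 0) → f = -96/5

The maximum is at (0, 8). Substituting into each constraint, equality holds for (2) and (5); the remaining constraints have slack.

(2) and (5)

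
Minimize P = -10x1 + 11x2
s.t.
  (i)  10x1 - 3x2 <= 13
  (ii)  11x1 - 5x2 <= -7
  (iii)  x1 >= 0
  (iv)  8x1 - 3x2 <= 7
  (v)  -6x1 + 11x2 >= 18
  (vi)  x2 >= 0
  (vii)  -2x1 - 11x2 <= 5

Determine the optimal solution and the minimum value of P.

Feasible corners and P = -10x1 + 11x2:
  (86/17, 213/17) → P = 1483/17
  (1/7, 12/7) → P = 122/7
  (0, 18/11) → P = 18
The feasible region is unbounded (it extends along (0, 1), (3, 10)), but P strictly increases along every unbounded feasible direction, so there is no improving ray and the minimum is attained at a vertex.

x1 = 1/7, x2 = 12/7, minimum P = 122/7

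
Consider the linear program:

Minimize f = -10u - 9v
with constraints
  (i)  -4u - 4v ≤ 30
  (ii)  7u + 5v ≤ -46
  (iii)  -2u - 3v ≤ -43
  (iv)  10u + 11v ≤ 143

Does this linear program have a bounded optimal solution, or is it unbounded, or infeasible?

bounded optimum

Extreme points and f = -10u - 9v:
  (-131/2, 58) → f = 133
  (-451/2, 218) → f = 293
  (-353/11, 393/11) → f = -7/11
  (-407/9, 487/9) → f = -313/9
The feasible region has finitely many vertices and no improving ray; the minimum is -313/9 at (-407/9, 487/9).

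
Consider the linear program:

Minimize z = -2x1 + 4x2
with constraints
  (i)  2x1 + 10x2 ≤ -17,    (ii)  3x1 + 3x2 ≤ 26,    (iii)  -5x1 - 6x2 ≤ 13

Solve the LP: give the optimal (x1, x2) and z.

x1 = 65, x2 = -169/3, minimum z = -1066/3

Corner points and z = -2x1 + 4x2:
  (311/24, -103/24) → z = -517/12
  (-14/19, -59/38) → z = -90/19
  (65, -169/3) → z = -1066/3

At the optimal vertex, 3x1 + 3x2 = 26 and -5x1 - 6x2 = 13.
Solving simultaneously gives x1 = 65, x2 = -169/3.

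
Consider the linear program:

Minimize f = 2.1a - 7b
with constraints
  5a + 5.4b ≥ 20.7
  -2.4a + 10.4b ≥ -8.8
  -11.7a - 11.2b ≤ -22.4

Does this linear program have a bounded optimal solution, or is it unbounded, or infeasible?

unbounded

From the feasible point (3285/812, 71/812), moving in the direction (-11.2, 11.7) keeps every constraint satisfied while f decreases without bound.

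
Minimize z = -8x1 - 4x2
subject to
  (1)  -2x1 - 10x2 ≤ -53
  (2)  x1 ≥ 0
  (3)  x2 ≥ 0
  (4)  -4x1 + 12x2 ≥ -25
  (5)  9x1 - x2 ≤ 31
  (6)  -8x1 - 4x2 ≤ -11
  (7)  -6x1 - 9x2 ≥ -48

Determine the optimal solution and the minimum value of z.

Extreme points and z = -8x1 - 4x2:
  (0, 53/10) → z = -106/5
  (1/14, 37/7) → z = -152/7
  (0, 16/3) → z = -64/3

x1 = 1/14, x2 = 37/7, minimum z = -152/7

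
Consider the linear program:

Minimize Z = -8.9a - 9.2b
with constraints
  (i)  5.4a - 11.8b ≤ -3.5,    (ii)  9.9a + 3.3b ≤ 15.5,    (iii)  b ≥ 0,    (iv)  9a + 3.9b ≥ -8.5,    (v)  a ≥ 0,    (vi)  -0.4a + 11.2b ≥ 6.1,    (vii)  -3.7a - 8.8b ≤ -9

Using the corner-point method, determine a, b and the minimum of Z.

a = 0, b = 155/33, minimum Z = -1426/33

Extreme points and Z = -8.9a - 9.2b:
  (17135/13464, 1315/1496) → Z = -30751/1584
  (3770/4559, 6155/9118) → Z = -61866/4559
  (0, 155/33) → Z = -1426/33
  (0, 45/44) → Z = -207/22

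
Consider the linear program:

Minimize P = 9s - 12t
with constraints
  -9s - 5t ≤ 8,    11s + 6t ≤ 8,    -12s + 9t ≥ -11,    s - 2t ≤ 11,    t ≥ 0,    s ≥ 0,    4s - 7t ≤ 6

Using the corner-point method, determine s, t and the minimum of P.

s = 0, t = 4/3, minimum P = -16

Feasible corners and P = 9s - 12t:
  (8/11, 0) → P = 72/11
  (0, 4/3) → P = -16
  (0, 0) → P = 0

The optimum lies where 11s + 6t = 8 and s = 0.
Solving simultaneously gives s = 0, t = 4/3.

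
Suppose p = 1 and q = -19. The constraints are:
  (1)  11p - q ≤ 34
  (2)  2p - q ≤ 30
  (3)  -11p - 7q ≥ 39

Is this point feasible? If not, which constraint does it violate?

feasible

(1): 30 ≤ 34 ✓
(2): 21 ≤ 30 ✓
(3): 122 ≥ 39 ✓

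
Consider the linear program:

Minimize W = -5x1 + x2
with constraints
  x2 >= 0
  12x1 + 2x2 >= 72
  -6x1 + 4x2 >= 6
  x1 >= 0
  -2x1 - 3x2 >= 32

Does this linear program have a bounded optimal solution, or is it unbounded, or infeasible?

infeasible

The boundaries 12x1 + 2x2 = 72 and -6x1 + 4x2 = 6 meet at (23/5, 42/5), but that point violates -2x1 - 3x2 ≥ 32. Every candidate vertex is excluded by some other constraint, so the feasible region is empty.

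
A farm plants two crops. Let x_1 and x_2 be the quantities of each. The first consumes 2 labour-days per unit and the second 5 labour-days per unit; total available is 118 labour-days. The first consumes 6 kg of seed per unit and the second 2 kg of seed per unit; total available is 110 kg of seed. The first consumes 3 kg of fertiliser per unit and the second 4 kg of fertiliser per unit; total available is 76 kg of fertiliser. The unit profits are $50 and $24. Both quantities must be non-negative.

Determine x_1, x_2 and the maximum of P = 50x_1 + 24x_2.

x_1 = 16, x_2 = 7, maximum P = 968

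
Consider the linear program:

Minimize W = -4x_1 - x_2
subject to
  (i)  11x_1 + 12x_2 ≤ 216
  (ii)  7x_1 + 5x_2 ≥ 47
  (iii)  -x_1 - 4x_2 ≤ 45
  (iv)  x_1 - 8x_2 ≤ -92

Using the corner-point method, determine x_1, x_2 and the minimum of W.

Feasible corners and W = -4x_1 - x_2:
  (-516/29, 995/29) → W = 1069/29
  (156/25, 307/25) → W = -931/25
  (-84/61, 691/61) → W = -355/61

The optimum lies where 11x_1 + 12x_2 = 216 and x_1 - 8x_2 = -92.
Solving simultaneously gives x_1 = 156/25, x_2 = 307/25.

x_1 = 156/25, x_2 = 307/25, minimum W = -931/25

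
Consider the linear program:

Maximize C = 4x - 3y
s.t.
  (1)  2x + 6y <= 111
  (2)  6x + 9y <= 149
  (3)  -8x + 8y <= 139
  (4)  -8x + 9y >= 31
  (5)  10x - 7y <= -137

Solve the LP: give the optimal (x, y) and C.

x = -508/17, y = -393/17, maximum C = -853/17

Extreme points and C = 4x - 3y:
  (-1003/8, -108) → C = -355/2
  (-41/8, 49/4) → C = -229/4
  (-508/17, -393/17) → C = -853/17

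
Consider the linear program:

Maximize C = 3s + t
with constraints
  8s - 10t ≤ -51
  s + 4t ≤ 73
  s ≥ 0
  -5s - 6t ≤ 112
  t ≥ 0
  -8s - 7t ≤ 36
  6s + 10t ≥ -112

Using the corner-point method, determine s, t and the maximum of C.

Vertices and C = 3s + t:
  (263/21, 635/42) → C = 2213/42
  (0, 51/10) → C = 51/10
  (0, 73/4) → C = 73/4

s = 263/21, t = 635/42, maximum C = 2213/42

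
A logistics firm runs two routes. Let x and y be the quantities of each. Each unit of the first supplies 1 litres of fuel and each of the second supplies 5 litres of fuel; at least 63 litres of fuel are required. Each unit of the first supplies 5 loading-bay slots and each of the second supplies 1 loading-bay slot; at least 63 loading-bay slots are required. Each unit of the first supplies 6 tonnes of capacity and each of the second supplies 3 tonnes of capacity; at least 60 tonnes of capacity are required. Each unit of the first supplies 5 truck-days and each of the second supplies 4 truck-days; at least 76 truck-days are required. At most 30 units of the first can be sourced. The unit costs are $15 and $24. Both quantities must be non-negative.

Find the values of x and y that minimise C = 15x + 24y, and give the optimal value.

x = 21/2, y = 21/2, minimum C = 819/2

Vertices and C = 15x + 24y:
  (0, 63) → C = 1512
  (21/2, 21/2) → C = 819/2
  (30, 33/5) → C = 3042/5
The feasible region is unbounded (it extends along (0, 1)), but C strictly increases along every unbounded feasible direction, so there is no improving ray and the minimum is attained at a vertex.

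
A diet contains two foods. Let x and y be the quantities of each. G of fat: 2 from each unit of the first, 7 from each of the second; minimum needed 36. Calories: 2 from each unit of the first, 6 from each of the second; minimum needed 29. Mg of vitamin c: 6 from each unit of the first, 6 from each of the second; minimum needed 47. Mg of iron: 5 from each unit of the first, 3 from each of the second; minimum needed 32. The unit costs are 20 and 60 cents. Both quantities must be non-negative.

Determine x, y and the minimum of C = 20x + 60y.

The feasible region is unbounded (it extends along (0, 1), (1, 0)), but C strictly increases along every unbounded feasible direction, so there is no improving ray and the minimum is attained at a vertex.

x = 4, y = 4, minimum C = 320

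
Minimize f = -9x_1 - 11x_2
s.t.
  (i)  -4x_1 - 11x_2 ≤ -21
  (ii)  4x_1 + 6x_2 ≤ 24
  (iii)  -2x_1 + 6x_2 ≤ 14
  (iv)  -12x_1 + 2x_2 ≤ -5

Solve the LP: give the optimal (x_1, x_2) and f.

Corner points and f = -9x_1 - 11x_2:
  (69/10, -3/5) → f = -111/2
  (97/140, 58/35) → f = -685/28
  (5/3, 26/9) → f = -421/9
  (29/34, 89/34) → f = -620/17

The binding constraints are -4x_1 - 11x_2 = -21 and 4x_1 + 6x_2 = 24.
Solving simultaneously gives x_1 = 69/10, x_2 = -3/5.

x_1 = 69/10, x_2 = -3/5, minimum f = -111/2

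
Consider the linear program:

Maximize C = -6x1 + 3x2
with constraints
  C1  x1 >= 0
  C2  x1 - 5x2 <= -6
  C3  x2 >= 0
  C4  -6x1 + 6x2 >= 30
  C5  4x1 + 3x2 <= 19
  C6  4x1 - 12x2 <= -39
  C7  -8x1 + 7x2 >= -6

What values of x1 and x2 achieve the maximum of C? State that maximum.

x1 = 0, x2 = 19/3, maximum C = 19

Extreme points and C = -6x1 + 3x2:
  (0, 5) → C = 15
  (0, 19/3) → C = 19
  (4/7, 39/7) → C = 93/7

The optimum lies where x1 = 0 and 4x1 + 3x2 = 19.
Solving simultaneously gives x1 = 0, x2 = 19/3.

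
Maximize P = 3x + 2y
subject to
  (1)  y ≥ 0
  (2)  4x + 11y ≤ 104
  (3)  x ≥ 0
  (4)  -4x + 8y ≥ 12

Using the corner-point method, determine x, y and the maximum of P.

Feasible corners and P = 3x + 2y:
  (0, 104/11) → P = 208/11
  (175/19, 116/19) → P = 757/19
  (0, 3/2) → P = 3

x = 175/19, y = 116/19, maximum P = 757/19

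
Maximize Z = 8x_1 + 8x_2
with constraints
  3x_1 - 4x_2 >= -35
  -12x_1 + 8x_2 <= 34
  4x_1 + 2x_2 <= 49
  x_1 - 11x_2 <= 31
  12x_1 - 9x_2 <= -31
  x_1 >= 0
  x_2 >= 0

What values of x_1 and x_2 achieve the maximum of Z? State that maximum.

The optimum lies where -12x_1 + 8x_2 = 34 and 4x_1 + 2x_2 = 49.
Solving simultaneously gives x_1 = 81/14, x_2 = 181/14.

x_1 = 81/14, x_2 = 181/14, maximum Z = 1048/7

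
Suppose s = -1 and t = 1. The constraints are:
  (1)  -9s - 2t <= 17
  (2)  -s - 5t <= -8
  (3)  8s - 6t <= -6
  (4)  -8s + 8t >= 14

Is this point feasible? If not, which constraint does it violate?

Constraint (2): -s - 5t = -4, which is not ≤ -8. All other constraints are satisfied.

not feasible — violates (2)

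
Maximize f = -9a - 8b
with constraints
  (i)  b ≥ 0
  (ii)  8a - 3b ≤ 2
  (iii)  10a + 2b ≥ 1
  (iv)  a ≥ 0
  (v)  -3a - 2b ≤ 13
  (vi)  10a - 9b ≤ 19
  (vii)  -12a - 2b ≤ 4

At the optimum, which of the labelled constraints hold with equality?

(i) and (iii)

Corner points and f = -9a - 8b:
  (1/4, 0) → f = -9/4
  (1/10, 0) → f = -9/10
  (0, 1/2) → f = -4
The feasible region is unbounded (it extends along (0, 1), (3, 8)), but f strictly decreases along every unbounded feasible direction, so there is no improving ray and the maximum is attained at a vertex.

The maximum is at (1/10, 0). Substituting into each constraint, equality holds for (i) and (iii); the remaining constraints have slack.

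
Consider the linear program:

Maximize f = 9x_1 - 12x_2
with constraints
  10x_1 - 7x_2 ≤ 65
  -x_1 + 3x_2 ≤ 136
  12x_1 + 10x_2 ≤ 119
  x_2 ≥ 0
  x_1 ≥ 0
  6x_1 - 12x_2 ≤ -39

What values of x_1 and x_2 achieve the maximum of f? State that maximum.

x_1 = 173/34, x_2 = 197/34, maximum f = -807/34

Corner points and f = 9x_1 - 12x_2:
  (0, 119/10) → f = -714/5
  (173/34, 197/34) → f = -807/34
  (0, 13/4) → f = -39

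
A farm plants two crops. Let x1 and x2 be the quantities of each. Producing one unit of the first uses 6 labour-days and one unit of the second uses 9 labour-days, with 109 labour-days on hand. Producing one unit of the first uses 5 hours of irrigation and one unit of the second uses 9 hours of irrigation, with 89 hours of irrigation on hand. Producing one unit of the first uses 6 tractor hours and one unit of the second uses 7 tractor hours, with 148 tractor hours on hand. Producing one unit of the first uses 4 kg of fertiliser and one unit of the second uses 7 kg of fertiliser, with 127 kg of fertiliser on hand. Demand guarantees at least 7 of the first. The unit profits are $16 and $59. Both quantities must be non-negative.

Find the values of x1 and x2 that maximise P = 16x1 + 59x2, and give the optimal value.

x1 = 7, x2 = 6, maximum P = 466

The optimum lies where 5x1 + 9x2 = 89 and x1 = 7.
Solving simultaneously gives x1 = 7, x2 = 6.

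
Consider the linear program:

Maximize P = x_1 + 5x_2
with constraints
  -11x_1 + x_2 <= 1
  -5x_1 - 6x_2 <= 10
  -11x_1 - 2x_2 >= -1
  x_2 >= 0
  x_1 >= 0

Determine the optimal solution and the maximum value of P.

x_1 = 0, x_2 = 1/2, maximum P = 5/2

Feasible corners and P = x_1 + 5x_2:
  (1/11, 0) → P = 1/11
  (0, 1/2) → P = 5/2
  (0, 0) → P = 0

The binding constraints are -11x_1 - 2x_2 = -1 and x_1 = 0.
Solving simultaneously gives x_1 = 0, x_2 = 1/2.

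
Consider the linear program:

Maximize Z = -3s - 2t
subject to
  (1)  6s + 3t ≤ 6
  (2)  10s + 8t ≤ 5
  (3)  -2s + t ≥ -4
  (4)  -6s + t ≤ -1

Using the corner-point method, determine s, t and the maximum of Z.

Feasible corners and Z = -3s - 2t:
  (37/26, -15/13) → Z = -51/26
  (13/58, 10/29) → Z = -79/58
  (-3/4, -11/2) → Z = 53/4

The binding constraints are -2s + t = -4 and -6s + t = -1.
Solving simultaneously gives s = -3/4, t = -11/2.

s = -3/4, t = -11/2, maximum Z = 53/4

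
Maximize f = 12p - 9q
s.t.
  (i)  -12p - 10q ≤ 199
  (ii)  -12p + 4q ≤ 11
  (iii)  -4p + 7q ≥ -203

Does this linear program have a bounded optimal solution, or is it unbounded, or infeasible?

unbounded

From the feasible point (-151/28, -94/7), moving in the direction (7, 4) keeps every constraint satisfied while f increases without bound.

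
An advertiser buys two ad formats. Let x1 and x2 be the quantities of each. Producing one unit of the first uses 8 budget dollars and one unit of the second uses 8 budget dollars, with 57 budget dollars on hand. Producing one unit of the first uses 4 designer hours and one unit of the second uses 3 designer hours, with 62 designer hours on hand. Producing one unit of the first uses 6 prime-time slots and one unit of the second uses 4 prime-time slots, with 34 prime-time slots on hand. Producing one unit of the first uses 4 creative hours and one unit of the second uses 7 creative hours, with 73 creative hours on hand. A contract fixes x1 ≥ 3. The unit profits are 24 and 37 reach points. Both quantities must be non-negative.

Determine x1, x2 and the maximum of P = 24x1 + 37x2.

Vertices and P = 24x1 + 37x2:
  (17/3, 0) → P = 136
  (3, 0) → P = 72
  (3, 4) → P = 220

The binding constraints are 6x1 + 4x2 = 34 and x1 = 3.
Solving simultaneously gives x1 = 3, x2 = 4.

x1 = 3, x2 = 4, maximum P = 220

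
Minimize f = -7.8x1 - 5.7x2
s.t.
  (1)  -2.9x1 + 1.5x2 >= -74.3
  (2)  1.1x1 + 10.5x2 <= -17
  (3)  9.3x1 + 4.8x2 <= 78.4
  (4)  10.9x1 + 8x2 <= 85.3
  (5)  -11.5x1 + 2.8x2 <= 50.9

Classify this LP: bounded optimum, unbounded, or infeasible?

bounded optimum

Extreme points and f = -7.8x1 - 5.7x2:
  (15808/929, -46363/2787) → f = -352127/9290
  (-28439/913, -100206/913) → f = 3964992/4565
  (20633/2113, -27913/10565) → f = -6455829/105650
  (-8315/1769, -1993/1769) → f = 762171/17690
  (1361/138, -6127/2208) → f = -449763/7360
The feasible region has finitely many vertices and no improving ray; the minimum is -449763/7360 at (1361/138, -6127/2208).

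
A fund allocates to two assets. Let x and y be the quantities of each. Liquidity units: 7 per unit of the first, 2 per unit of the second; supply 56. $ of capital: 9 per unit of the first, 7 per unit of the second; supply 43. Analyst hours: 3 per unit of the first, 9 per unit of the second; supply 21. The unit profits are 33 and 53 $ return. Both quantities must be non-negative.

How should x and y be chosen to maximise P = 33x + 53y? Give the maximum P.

x = 4, y = 1, maximum P = 185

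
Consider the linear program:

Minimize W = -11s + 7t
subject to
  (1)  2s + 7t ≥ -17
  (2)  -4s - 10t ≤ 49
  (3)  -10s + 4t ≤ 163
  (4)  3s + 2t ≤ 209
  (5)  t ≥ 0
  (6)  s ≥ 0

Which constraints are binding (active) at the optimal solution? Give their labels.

(4) and (5)

Vertices and W = -11s + 7t:
  (255/16, 2579/32) → W = 12443/32
  (0, 163/4) → W = 1141/4
  (209/3, 0) → W = -2299/3
  (0, 0) → W = 0

The minimum is at (209/3, 0). Substituting into each constraint, equality holds for (4) and (5); the remaining constraints have slack.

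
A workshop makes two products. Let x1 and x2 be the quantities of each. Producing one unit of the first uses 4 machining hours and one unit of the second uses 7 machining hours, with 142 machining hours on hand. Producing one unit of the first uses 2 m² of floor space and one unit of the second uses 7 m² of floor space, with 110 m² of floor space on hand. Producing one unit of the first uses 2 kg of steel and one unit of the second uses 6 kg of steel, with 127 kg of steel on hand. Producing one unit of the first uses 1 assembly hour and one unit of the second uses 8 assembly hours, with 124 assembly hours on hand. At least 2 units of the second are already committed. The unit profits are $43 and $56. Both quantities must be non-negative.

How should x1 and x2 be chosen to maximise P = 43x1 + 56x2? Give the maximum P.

x1 = 32, x2 = 2, maximum P = 1488

At the optimal vertex, 4x1 + 7x2 = 142 and x2 = 2.
Solving simultaneously gives x1 = 32, x2 = 2.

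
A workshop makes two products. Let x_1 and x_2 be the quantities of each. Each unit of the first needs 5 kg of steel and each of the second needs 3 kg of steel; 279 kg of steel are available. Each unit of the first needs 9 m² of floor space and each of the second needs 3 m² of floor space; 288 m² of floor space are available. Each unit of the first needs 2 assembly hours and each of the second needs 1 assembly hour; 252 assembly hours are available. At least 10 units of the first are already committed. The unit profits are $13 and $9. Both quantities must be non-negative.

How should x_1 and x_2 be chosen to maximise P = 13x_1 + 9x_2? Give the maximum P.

Feasible corners and P = 13x_1 + 9x_2:
  (32, 0) → P = 416
  (10, 0) → P = 130
  (10, 66) → P = 724

At the optimal vertex, 9x_1 + 3x_2 = 288 and x_1 = 10.
Solving simultaneously gives x_1 = 10, x_2 = 66.

x_1 = 10, x_2 = 66, maximum P = 724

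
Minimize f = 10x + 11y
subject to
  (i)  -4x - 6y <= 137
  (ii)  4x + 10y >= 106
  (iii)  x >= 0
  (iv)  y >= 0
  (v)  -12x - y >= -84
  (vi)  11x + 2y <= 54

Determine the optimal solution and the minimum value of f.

x = 0, y = 53/5, minimum f = 583/5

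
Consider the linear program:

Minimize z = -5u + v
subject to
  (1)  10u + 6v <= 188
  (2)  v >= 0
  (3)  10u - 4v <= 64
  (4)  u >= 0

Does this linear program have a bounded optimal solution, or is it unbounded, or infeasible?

bounded optimum

Extreme points and z = -5u + v:
  (284/25, 62/5) → z = -222/5
  (0, 94/3) → z = 94/3
  (32/5, 0) → z = -32
  (0, 0) → z = 0
The feasible region has finitely many vertices and no improving ray; the minimum is -222/5 at (284/25, 62/5).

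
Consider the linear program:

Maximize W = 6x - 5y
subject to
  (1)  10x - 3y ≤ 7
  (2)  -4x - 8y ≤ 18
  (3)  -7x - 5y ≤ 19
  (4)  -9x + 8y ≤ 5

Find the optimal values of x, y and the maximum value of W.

Feasible corners and W = 6x - 5y:
  (1/46, -52/23) → W = 263/23
  (71/53, 113/53) → W = -139/53
  (-31/18, -25/18) → W = -61/18
  (-177/101, -136/101) → W = -382/101

The optimum lies where 10x - 3y = 7 and -4x - 8y = 18.
Solving simultaneously gives x = 1/46, y = -52/23.

x = 1/46, y = -52/23, maximum W = 263/23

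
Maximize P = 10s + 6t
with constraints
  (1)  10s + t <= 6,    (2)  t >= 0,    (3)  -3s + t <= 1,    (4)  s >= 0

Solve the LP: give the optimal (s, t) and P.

Feasible corners and P = 10s + 6t:
  (3/5, 0) → P = 6
  (5/13, 28/13) → P = 218/13
  (0, 0) → P = 0
  (0, 1) → P = 6

The binding constraints are 10s + t = 6 and -3s + t = 1.
Solving simultaneously gives s = 5/13, t = 28/13.

s = 5/13, t = 28/13, maximum P = 218/13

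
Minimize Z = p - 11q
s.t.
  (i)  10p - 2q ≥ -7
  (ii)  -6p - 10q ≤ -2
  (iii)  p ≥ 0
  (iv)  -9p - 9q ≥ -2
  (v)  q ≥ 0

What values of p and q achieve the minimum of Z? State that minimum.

Extreme points and Z = p - 11q:
  (0, 1/5) → Z = -11/5
  (1/18, 1/6) → Z = -16/9
  (0, 2/9) → Z = -22/9

At the optimal vertex, p = 0 and -9p - 9q = -2.
Solving simultaneously gives p = 0, q = 2/9.

p = 0, q = 2/9, minimum Z = -22/9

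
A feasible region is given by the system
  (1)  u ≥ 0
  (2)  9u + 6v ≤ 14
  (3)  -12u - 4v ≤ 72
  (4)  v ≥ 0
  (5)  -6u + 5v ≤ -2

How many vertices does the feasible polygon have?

The feasible vertices (each the meet of two boundaries and inside every other half-plane) are:
  (14/9, 0)
  (82/81, 22/27)
  (1/3, 0)

3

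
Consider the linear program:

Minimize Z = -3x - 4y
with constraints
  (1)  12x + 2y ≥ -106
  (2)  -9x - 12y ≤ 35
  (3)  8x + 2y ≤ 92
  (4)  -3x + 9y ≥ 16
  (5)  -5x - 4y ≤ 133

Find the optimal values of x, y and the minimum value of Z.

x = -99/2, y = 244, minimum Z = -1655/2

Extreme points and Z = -3x - 4y:
  (-601/63, 89/21) → Z = 35/3
  (-99/2, 244) → Z = -1655/2
  (-13/3, 1/3) → Z = 35/3
  (398/39, 202/39) → Z = -154/3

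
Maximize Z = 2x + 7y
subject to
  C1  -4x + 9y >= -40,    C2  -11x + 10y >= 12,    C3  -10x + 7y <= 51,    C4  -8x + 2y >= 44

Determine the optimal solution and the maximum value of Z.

Corner points and Z = 2x + 7y:
  (-508/59, -488/59) → Z = -4432/59
  (-739/62, -302/31) → Z = -2853/31
  (-208/29, -194/29) → Z = -1774/29
  (-103/18, -8/9) → Z = -53/3

x = -103/18, y = -8/9, maximum Z = -53/3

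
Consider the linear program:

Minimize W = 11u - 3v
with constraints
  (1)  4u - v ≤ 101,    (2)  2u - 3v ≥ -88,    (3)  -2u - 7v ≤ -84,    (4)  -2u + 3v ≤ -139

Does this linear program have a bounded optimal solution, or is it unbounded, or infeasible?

infeasible

The boundaries 4u - v = 101 and 2u - 3v = -88 meet at (391/10, 277/5), but that point violates -2u + 3v ≤ -139. Every candidate vertex is excluded by some other constraint, so the feasible region is empty.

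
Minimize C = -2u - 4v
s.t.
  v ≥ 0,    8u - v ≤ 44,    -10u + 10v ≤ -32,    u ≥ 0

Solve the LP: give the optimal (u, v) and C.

At the optimal vertex, 8u - v = 44 and -10u + 10v = -32.
Solving simultaneously gives u = 204/35, v = 92/35.

u = 204/35, v = 92/35, minimum C = -776/35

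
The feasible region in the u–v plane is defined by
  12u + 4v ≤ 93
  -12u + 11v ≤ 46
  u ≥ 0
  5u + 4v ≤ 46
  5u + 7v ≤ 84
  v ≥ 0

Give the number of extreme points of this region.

Of the 15 pairwise boundary intersections, those satisfying every inequality are:
  (47/7, 87/28)
  (31/4, 0)
  (0, 46/11)
  (322/103, 782/103)
  (0, 0)

5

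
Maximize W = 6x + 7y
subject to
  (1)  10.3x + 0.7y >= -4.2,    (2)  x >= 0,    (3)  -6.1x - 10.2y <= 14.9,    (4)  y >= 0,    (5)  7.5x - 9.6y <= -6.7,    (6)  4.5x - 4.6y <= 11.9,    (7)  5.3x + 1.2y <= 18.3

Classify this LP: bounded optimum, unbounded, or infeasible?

bounded optimum

Feasible corners and W = 6x + 7y:
  (0, 67/96) → W = 469/96
  (0, 15.25) → W = 106.75
  (1397/499, 4319/1497) → W = 55379/1497
The feasible region has finitely many vertices and no improving ray; the maximum is 106.75 at (0, 15.25).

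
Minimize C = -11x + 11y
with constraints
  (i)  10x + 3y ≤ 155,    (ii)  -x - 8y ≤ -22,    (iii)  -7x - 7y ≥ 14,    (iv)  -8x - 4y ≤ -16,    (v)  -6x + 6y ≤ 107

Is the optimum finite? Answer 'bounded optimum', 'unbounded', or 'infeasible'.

infeasible

The boundaries 10x + 3y = 155 and -x - 8y = -22 meet at (1174/77, 65/77), but that point violates -7x - 7y ≥ 14. Every candidate vertex is excluded by some other constraint, so the feasible region is empty.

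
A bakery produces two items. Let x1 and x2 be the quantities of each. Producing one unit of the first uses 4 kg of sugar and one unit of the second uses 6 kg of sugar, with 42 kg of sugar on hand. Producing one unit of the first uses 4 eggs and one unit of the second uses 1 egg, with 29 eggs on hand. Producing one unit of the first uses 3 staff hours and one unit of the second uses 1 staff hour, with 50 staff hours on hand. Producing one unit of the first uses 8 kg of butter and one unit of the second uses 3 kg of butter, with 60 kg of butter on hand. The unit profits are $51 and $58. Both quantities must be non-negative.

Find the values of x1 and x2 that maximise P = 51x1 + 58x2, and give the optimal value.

x1 = 13/2, x2 = 8/3, maximum P = 2917/6

Extreme points and P = 51x1 + 58x2:
  (0, 0) → P = 0
  (0, 7) → P = 406
  (29/4, 0) → P = 1479/4
  (13/2, 8/3) → P = 2917/6
  (27/4, 2) → P = 1841/4

The binding constraints are 4x1 + 6x2 = 42 and 8x1 + 3x2 = 60.
Solving simultaneously gives x1 = 13/2, x2 = 8/3.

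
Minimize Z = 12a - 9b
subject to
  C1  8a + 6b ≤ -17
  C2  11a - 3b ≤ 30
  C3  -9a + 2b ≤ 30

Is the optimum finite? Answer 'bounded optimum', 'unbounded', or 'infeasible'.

bounded optimum

Vertices and Z = 12a - 9b:
  (43/30, -427/90) → Z = 599/10
  (-107/35, 87/70) → Z = -3351/70
  (-30, -120) → Z = 720
The feasible region has finitely many vertices and no improving ray; the minimum is -3351/70 at (-107/35, 87/70).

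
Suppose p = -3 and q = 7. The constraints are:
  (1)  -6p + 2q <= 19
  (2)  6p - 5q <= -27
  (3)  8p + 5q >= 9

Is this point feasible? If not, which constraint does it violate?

not feasible — violates (1)

Constraint (1): -6p + 2q = 32, which is not ≤ 19. All other constraints are satisfied.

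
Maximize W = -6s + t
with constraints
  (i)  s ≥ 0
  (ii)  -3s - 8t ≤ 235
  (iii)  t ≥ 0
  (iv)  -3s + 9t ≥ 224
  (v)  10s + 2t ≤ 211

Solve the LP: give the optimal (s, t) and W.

s = 0, t = 211/2, maximum W = 211/2

Vertices and W = -6s + t:
  (0, 224/9) → W = 224/9
  (0, 211/2) → W = 211/2
  (1451/96, 2873/96) → W = -5833/96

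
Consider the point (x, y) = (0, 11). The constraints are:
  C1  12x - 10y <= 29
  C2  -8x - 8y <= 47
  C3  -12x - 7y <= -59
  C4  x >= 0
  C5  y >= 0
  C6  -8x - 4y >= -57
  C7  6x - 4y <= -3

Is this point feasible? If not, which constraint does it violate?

C1: -110 ≤ 29 ✓
C2: -88 ≤ 47 ✓
C3: -77 ≤ -59 ✓
C4: 0 ≥ 0 ✓
C5: 11 ≥ 0 ✓
C6: -44 ≥ -57 ✓
C7: -44 ≤ -3 ✓

feasible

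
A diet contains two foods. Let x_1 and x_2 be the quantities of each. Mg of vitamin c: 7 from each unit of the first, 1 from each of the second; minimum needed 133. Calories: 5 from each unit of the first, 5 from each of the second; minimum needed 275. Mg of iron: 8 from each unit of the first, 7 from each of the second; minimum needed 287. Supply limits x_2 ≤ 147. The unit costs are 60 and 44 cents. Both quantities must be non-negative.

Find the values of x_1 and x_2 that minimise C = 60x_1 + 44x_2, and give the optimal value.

x_1 = 13, x_2 = 42, minimum C = 2628

The feasible region is unbounded (it extends along (1, 0)), but C strictly increases along every unbounded feasible direction, so there is no improving ray and the minimum is attained at a vertex.

At the optimal vertex, 7x_1 + x_2 = 133 and 5x_1 + 5x_2 = 275.
Solving simultaneously gives x_1 = 13, x_2 = 42.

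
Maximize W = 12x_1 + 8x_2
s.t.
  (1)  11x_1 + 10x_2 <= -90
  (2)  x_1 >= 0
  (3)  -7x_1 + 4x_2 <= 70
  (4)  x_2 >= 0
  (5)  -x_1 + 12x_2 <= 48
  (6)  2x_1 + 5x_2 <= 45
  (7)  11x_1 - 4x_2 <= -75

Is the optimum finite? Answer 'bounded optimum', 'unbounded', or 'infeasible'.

infeasible

The boundaries 11x_1 + 10x_2 = -90 and -7x_1 + 4x_2 = 70 meet at (-530/57, 70/57), but that point violates x_1 ≥ 0. Every candidate vertex is excluded by some other constraint, so the feasible region is empty.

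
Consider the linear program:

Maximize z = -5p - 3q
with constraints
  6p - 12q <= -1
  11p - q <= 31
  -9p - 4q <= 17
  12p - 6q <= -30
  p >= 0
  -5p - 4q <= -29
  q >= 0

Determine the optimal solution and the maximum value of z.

Feasible corners and z = -5p - 3q:
  (4, 13) → z = -59
  (9/13, 83/13) → z = -294/13
  (0, 29/4) → z = -87/4
The feasible region is unbounded (it extends along (0, 1), (1, 11)), but z strictly decreases along every unbounded feasible direction, so there is no improving ray and the maximum is attained at a vertex.

p = 0, q = 29/4, maximum z = -87/4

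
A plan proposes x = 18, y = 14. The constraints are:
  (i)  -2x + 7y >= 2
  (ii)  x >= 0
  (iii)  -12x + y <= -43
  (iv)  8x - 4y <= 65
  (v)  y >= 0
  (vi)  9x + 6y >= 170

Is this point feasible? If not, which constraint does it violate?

not feasible — violates (iv)

Constraint (iv): 8x - 4y = 88, which is not ≤ 65. All other constraints are satisfied.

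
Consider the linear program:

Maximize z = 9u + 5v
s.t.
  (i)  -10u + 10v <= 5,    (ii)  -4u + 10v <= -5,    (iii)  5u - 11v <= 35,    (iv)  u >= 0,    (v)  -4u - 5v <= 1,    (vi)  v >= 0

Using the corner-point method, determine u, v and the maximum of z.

Feasible corners and z = 9u + 5v:
  (295/6, 115/6) → z = 1615/3
  (5/4, 0) → z = 45/4
  (7, 0) → z = 63

The optimum lies where -4u + 10v = -5 and 5u - 11v = 35.
Solving simultaneously gives u = 295/6, v = 115/6.

u = 295/6, v = 115/6, maximum z = 1615/3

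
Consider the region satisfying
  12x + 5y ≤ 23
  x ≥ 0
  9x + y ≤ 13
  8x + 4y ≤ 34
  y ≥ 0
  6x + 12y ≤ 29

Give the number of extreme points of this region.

5

The feasible vertices (each the meet of two boundaries and inside every other half-plane) are:
  (14/11, 17/11)
  (131/114, 35/19)
  (0, 0)
  (0, 29/12)
  (13/9, 0)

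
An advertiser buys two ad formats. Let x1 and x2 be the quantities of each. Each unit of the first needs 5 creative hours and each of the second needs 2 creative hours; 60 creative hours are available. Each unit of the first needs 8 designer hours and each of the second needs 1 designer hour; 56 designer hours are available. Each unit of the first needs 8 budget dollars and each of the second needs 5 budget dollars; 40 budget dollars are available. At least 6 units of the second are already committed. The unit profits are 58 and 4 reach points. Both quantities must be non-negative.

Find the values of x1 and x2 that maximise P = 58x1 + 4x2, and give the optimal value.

Extreme points and P = 58x1 + 4x2:
  (0, 8) → P = 32
  (0, 6) → P = 24
  (5/4, 6) → P = 193/2

x1 = 5/4, x2 = 6, maximum P = 193/2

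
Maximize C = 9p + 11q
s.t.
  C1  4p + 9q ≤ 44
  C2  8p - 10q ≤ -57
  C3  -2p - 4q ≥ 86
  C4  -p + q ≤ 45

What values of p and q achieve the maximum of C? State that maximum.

p = -272/13, q = -287/26, maximum C = -8053/26

Vertices and C = 9p + 11q:
  (-272/13, -287/26) → C = -8053/26
  (-393/2, -303/2) → C = -3435
  (-133/3, 2/3) → C = -1175/3

At the optimal vertex, 8p - 10q = -57 and -2p - 4q = 86.
Solving simultaneously gives p = -272/13, q = -287/26.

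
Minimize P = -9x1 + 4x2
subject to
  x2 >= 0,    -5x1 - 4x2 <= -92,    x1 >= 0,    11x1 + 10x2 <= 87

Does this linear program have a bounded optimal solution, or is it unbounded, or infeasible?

The boundaries x2 = 0 and -5x1 - 4x2 = -92 meet at (92/5, 0), but that point violates 11x1 + 10x2 ≤ 87. Every candidate vertex is excluded by some other constraint, so the feasible region is empty.

infeasible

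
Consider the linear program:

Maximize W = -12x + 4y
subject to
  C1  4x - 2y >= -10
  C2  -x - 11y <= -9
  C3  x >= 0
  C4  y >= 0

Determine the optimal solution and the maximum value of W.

The feasible region is unbounded (it extends along (1, 2), (1, 0)), but W strictly decreases along every unbounded feasible direction, so there is no improving ray and the maximum is attained at a vertex.

At the optimal vertex, 4x - 2y = -10 and x = 0.
Solving simultaneously gives x = 0, y = 5.

x = 0, y = 5, maximum W = 20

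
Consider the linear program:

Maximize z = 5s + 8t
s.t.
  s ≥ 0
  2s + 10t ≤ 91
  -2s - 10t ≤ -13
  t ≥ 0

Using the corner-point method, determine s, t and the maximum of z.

Feasible corners and z = 5s + 8t:
  (0, 91/10) → z = 364/5
  (0, 13/10) → z = 52/5
  (91/2, 0) → z = 455/2
  (13/2, 0) → z = 65/2

At the optimal vertex, 2s + 10t = 91 and t = 0.
Solving simultaneously gives s = 91/2, t = 0.

s = 91/2, t = 0, maximum z = 455/2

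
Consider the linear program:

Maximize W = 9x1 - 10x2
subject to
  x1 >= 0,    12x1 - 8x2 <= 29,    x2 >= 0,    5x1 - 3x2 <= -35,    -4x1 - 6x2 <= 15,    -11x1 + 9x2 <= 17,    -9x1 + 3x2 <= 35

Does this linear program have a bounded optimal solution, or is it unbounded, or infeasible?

The boundaries x1 = 0 and x2 = 0 meet at (0, 0), but that point violates 5x1 - 3x2 ≤ -35. Every candidate vertex is excluded by some other constraint, so the feasible region is empty.

infeasible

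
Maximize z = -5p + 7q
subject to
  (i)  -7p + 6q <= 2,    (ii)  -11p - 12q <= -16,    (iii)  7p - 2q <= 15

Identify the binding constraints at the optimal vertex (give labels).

Corner points and z = -5p + 7q:
  (12/25, 67/75) → z = 289/75
  (47/14, 17/4) → z = 363/28
  (2, -1/2) → z = -27/2

The maximum is at (47/14, 17/4). Substituting into each constraint, equality holds for (i) and (iii); the remaining constraints have slack.

(i) and (iii)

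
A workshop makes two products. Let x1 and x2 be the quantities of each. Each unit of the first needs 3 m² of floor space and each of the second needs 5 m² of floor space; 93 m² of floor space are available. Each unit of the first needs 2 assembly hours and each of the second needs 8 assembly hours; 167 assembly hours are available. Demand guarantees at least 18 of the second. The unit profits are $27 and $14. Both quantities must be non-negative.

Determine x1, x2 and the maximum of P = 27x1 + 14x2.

Vertices and P = 27x1 + 14x2:
  (0, 93/5) → P = 1302/5
  (0, 18) → P = 252
  (1, 18) → P = 279

x1 = 1, x2 = 18, maximum P = 279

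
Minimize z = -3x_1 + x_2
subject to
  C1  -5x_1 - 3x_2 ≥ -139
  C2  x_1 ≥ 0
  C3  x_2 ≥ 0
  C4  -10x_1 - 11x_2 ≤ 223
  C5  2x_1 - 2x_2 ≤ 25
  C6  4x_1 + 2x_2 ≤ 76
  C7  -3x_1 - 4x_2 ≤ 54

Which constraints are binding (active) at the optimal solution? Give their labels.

C5 and C6

Feasible corners and z = -3x_1 + x_2:
  (0, 0) → z = 0
  (0, 38) → z = 38
  (25/2, 0) → z = -75/2
  (101/6, 13/3) → z = -277/6

The minimum is at (101/6, 13/3). Substituting into each constraint, equality holds for C5 and C6; the remaining constraints have slack.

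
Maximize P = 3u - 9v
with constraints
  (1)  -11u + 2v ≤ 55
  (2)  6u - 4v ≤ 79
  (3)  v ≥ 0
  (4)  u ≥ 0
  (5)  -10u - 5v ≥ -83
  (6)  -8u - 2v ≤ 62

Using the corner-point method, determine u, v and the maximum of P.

u = 83/10, v = 0, maximum P = 249/10

Vertices and P = 3u - 9v:
  (0, 0) → P = 0
  (83/10, 0) → P = 249/10
  (0, 83/5) → P = -747/5

The binding constraints are v = 0 and -10u - 5v = -83.
Solving simultaneously gives u = 83/10, v = 0.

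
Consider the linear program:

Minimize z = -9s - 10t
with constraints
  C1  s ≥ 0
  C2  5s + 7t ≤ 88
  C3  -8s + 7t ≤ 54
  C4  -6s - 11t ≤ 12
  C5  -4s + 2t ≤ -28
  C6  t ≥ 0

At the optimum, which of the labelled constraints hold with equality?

C2 and C6

Corner points and z = -9s - 10t:
  (186/19, 106/19) → z = -2734/19
  (88/5, 0) → z = -792/5
  (7, 0) → z = -63

The minimum is at (88/5, 0). Substituting into each constraint, equality holds for C2 and C6; the remaining constraints have slack.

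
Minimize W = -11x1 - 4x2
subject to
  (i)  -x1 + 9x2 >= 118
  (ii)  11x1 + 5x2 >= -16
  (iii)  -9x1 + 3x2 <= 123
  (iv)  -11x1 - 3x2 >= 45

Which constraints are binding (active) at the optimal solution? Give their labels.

Vertices and W = -11x1 - 4x2:
  (-17/2, 31/2) → W = 63/2
  (-177/22, 29/2) → W = 61/2
  (-42/5, 79/5) → W = 146/5

The minimum is at (-42/5, 79/5). Substituting into each constraint, equality holds for (iii) and (iv); the remaining constraints have slack.

(iii) and (iv)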